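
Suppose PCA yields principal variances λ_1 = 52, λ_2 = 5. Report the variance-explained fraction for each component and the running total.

Step 1 — total variance = trace(Sigma) = Σ λ_i = 52 + 5 = 57.

Step 2 — fraction explained by component i = λ_i / Σ λ:
  PC1: 52/57 = 0.9123
  PC2: 5/57 = 0.0877

Step 3 — cumulative fraction after k components = (λ_1 + ... + λ_k) / Σ λ:
  k = 1: 52/57 = 0.9123
  k = 2: (52 + 5)/57 = 57/57 = 1

Summary (fraction, with percent):

explained: PC1 0.9123 (91.23%), PC2 0.0877 (8.77%);  cumulative: 0.9123, 1


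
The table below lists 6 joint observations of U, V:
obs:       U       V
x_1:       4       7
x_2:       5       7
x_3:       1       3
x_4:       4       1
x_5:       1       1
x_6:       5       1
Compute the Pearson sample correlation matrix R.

Step 1 — column means:
  mean(U) = (4 + 5 + 1 + 4 + 1 + 5) / 6 = 20/6 = 3.3333
  mean(V) = (7 + 7 + 3 + 1 + 1 + 1) / 6 = 20/6 = 3.3333

Step 2 — sample variances and covariances s[i,j] = (1/(n-1)) · Σ_k (x_{k,i} - mean_i) · (x_{k,j} - mean_j), with n-1 = 5:
  s[U,U] = ((0.6667)·(0.6667) + (1.6667)·(1.6667) + (-2.3333)·(-2.3333) + (0.6667)·(0.6667) + (-2.3333)·(-2.3333) + (1.6667)·(1.6667)) / 5 = 17.3333/5 = 3.4667
  s[U,V] = ((0.6667)·(3.6667) + (1.6667)·(3.6667) + (-2.3333)·(-0.3333) + (0.6667)·(-2.3333) + (-2.3333)·(-2.3333) + (1.6667)·(-2.3333)) / 5 = 9.3333/5 = 1.8667
  s[V,V] = ((3.6667)·(3.6667) + (3.6667)·(3.6667) + (-0.3333)·(-0.3333) + (-2.3333)·(-2.3333) + (-2.3333)·(-2.3333) + (-2.3333)·(-2.3333)) / 5 = 43.3333/5 = 8.6667
  Sample standard deviations s_i = √(s[i,i]):
  s(U) = √(3.4667) = 1.8619
  s(V) = √(8.6667) = 2.9439

Step 3 — r_{ij} = s_{ij} / (s_i · s_j):
  r[U,U] = 1 (diagonal).
  r[U,V] = 1.8667 / (1.8619 · 2.9439) = 1.8667 / 5.4813 = 0.3406
  r[V,V] = 1 (diagonal).

R is symmetric with unit diagonal. Assembling:

R = [[1, 0.3406],
 [0.3406, 1]]


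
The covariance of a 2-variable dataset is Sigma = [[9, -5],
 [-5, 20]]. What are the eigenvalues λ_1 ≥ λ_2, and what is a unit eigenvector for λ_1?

Step 1 — characteristic polynomial of 2×2 Sigma:
  det(Sigma - λI) = λ² - trace · λ + det = 0.
  trace = 9 + 20 = 29, det = 9·20 - (-5)² = 155.
Step 2 — discriminant:
  Δ = trace² - 4·det = 841 - 620 = 221.
Step 3 — eigenvalues:
  λ = (trace ± √Δ)/2 = (29 ± 14.8661)/2,
  λ_1 = 21.933,  λ_2 = 7.067.

Step 4 — unit eigenvector for λ_1: solve (Sigma - λ_1 I)v = 0. First row:
  (9 - 21.933)·v_x + (-5)·v_y = 0, i.e. (-12.933)·v_x + (-5)·v_y = 0,
  so v ∝ (b, λ_1 - a) = (-5, 12.933); multiply by -1 so the first entry is positive: u = (5, -12.933).
  ||u|| = √((5)² + (-12.933)²) = √(192.2634) ≈ 13.8659,
  v_1 = u/||u|| ≈ (0.3606, -0.9327) (||v_1|| = 1).

λ_1 = 21.933,  λ_2 = 7.067;  v_1 ≈ (0.3606, -0.9327)


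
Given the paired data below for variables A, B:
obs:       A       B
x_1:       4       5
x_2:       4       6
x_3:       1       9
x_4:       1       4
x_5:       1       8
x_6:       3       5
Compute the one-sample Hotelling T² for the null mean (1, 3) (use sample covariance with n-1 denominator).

Step 1 — sample mean vector:
  mean(A) = (4 + 4 + 1 + 1 + 1 + 3) / 6 = 14/6 = 2.3333
  mean(B) = (5 + 6 + 9 + 4 + 8 + 5) / 6 = 37/6 = 6.1667
  x̄ = (2.3333, 6.1667),  deviation x̄ - mu_0 = (2.3333, 6.1667) - (1, 3) = (1.3333, 3.1667).

Step 2 — sample covariance matrix, S[i,j] = (1/(n-1)) · Σ_k (x_{k,i} - mean_i) · (x_{k,j} - mean_j), divisor n-1 = 5:
  S[A,A] = ((1.6667)·(1.6667) + (1.6667)·(1.6667) + (-1.3333)·(-1.3333) + (-1.3333)·(-1.3333) + (-1.3333)·(-1.3333) + (0.6667)·(0.6667)) / 5 = 11.3333/5 = 2.2667
  S[A,B] = ((1.6667)·(-1.1667) + (1.6667)·(-0.1667) + (-1.3333)·(2.8333) + (-1.3333)·(-2.1667) + (-1.3333)·(1.8333) + (0.6667)·(-1.1667)) / 5 = -6.3333/5 = -1.2667
  S[B,B] = ((-1.1667)·(-1.1667) + (-0.1667)·(-0.1667) + (2.8333)·(2.8333) + (-2.1667)·(-2.1667) + (1.8333)·(1.8333) + (-1.1667)·(-1.1667)) / 5 = 18.8333/5 = 3.7667
  S = [[2.2667, -1.2667],
 [-1.2667, 3.7667]].

Step 3 — invert S. det(S) = 2.2667·3.7667 - (-1.2667)² = 6.9333.
  S^{-1} = (1/det) · [[d, -b], [-b, a]] = [[0.5433, 0.1827],
 [0.1827, 0.3269]].

Step 4 — quadratic form (x̄ - mu_0)^T · S^{-1} · (x̄ - mu_0):
  S^{-1} · (x̄ - mu_0) = (1.3029, 1.2788),
  (x̄ - mu_0)^T · [...] = (1.3333)·(1.3029) + (3.1667)·(1.2788) = 5.7869.

Step 5 — scale by n: T² = 6 · 5.7869 = 34.7212.

T² ≈ 34.7212


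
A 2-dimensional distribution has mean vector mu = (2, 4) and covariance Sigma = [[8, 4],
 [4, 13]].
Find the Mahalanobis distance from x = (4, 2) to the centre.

Step 1 — centre the observation: (x - mu) = (2, -2).

Step 2 — invert Sigma. det(Sigma) = 8·13 - (4)² = 88.
  Sigma^{-1} = (1/det) · [[d, -b], [-b, a]] = [[0.1477, -0.0455],
 [-0.0455, 0.0909]].

Step 3 — form the quadratic (x - mu)^T · Sigma^{-1} · (x - mu):
  Sigma^{-1} · (x - mu) = (0.3864, -0.2727).
  (x - mu)^T · [Sigma^{-1} · (x - mu)] = (2)·(0.3864) + (-2)·(-0.2727) = 1.3182.

Step 4 — take square root: d = √(1.3182) ≈ 1.1481.

d(x, mu) = √(1.3182) ≈ 1.1481


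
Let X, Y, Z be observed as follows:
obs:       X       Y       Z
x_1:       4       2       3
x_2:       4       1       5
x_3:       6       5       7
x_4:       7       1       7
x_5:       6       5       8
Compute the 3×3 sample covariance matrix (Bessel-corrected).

Step 1 — column means:
  mean(X) = (4 + 4 + 6 + 7 + 6) / 5 = 27/5 = 5.4
  mean(Y) = (2 + 1 + 5 + 1 + 5) / 5 = 14/5 = 2.8
  mean(Z) = (3 + 5 + 7 + 7 + 8) / 5 = 30/5 = 6

Step 2 — sample covariance S[i,j] = (1/(n-1)) · Σ_k (x_{k,i} - mean_i) · (x_{k,j} - mean_j), with n-1 = 4.
  S[X,X] = ((-1.4)·(-1.4) + (-1.4)·(-1.4) + (0.6)·(0.6) + (1.6)·(1.6) + (0.6)·(0.6)) / 4 = 7.2/4 = 1.8
  S[X,Y] = ((-1.4)·(-0.8) + (-1.4)·(-1.8) + (0.6)·(2.2) + (1.6)·(-1.8) + (0.6)·(2.2)) / 4 = 3.4/4 = 0.85
  S[X,Z] = ((-1.4)·(-3) + (-1.4)·(-1) + (0.6)·(1) + (1.6)·(1) + (0.6)·(2)) / 4 = 9/4 = 2.25
  S[Y,Y] = ((-0.8)·(-0.8) + (-1.8)·(-1.8) + (2.2)·(2.2) + (-1.8)·(-1.8) + (2.2)·(2.2)) / 4 = 16.8/4 = 4.2
  S[Y,Z] = ((-0.8)·(-3) + (-1.8)·(-1) + (2.2)·(1) + (-1.8)·(1) + (2.2)·(2)) / 4 = 9/4 = 2.25
  S[Z,Z] = ((-3)·(-3) + (-1)·(-1) + (1)·(1) + (1)·(1) + (2)·(2)) / 4 = 16/4 = 4

S is symmetric (S[j,i] = S[i,j]). Assembling:

S = [[1.8, 0.85, 2.25],
 [0.85, 4.2, 2.25],
 [2.25, 2.25, 4]]


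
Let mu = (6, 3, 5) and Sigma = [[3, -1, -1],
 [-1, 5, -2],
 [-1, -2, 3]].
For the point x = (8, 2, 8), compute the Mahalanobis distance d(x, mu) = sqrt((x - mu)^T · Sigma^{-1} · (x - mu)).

Step 1 — centre the observation: (x - mu) = (2, -1, 3).

Step 2 — invert Sigma (cofactor / det for 3×3, or solve directly):
  Sigma^{-1} = [[0.5238, 0.2381, 0.3333],
 [0.2381, 0.381, 0.3333],
 [0.3333, 0.3333, 0.6667]].

Step 3 — form the quadratic (x - mu)^T · Sigma^{-1} · (x - mu):
  Sigma^{-1} · (x - mu) = (1.8095, 1.0952, 2.3333).
  (x - mu)^T · [Sigma^{-1} · (x - mu)] = (2)·(1.8095) + (-1)·(1.0952) + (3)·(2.3333) = 9.5238.

Step 4 — take square root: d = √(9.5238) ≈ 3.0861.

d(x, mu) = √(9.5238) ≈ 3.0861


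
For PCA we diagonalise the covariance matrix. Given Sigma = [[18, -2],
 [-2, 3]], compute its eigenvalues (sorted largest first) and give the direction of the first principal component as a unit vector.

Step 1 — characteristic polynomial of 2×2 Sigma:
  det(Sigma - λI) = λ² - trace · λ + det = 0.
  trace = 18 + 3 = 21, det = 18·3 - (-2)² = 50.
Step 2 — discriminant:
  Δ = trace² - 4·det = 441 - 200 = 241.
Step 3 — eigenvalues:
  λ = (trace ± √Δ)/2 = (21 ± 15.5242)/2,
  λ_1 = 18.2621,  λ_2 = 2.7379.

Step 4 — unit eigenvector for λ_1: solve (Sigma - λ_1 I)v = 0. First row:
  (18 - 18.2621)·v_x + (-2)·v_y = 0, i.e. (-0.2621)·v_x + (-2)·v_y = 0,
  so v ∝ (b, λ_1 - a) = (-2, 0.2621); multiply by -1 so the first entry is positive: u = (2, -0.2621).
  ||u|| = √((2)² + (-0.2621)²) = √(4.0687) ≈ 2.0171,
  v_1 = u/||u|| ≈ (0.9915, -0.1299) (||v_1|| = 1).

λ_1 = 18.2621,  λ_2 = 2.7379;  v_1 ≈ (0.9915, -0.1299)


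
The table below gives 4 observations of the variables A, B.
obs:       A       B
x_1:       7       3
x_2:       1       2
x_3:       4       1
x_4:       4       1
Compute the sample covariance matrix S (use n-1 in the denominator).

Step 1 — column means:
  mean(A) = (7 + 1 + 4 + 4) / 4 = 16/4 = 4
  mean(B) = (3 + 2 + 1 + 1) / 4 = 7/4 = 1.75

Step 2 — sample covariance S[i,j] = (1/(n-1)) · Σ_k (x_{k,i} - mean_i) · (x_{k,j} - mean_j), with n-1 = 3.
  S[A,A] = ((3)·(3) + (-3)·(-3) + (0)·(0) + (0)·(0)) / 3 = 18/3 = 6
  S[A,B] = ((3)·(1.25) + (-3)·(0.25) + (0)·(-0.75) + (0)·(-0.75)) / 3 = 3/3 = 1
  S[B,B] = ((1.25)·(1.25) + (0.25)·(0.25) + (-0.75)·(-0.75) + (-0.75)·(-0.75)) / 3 = 2.75/3 = 0.9167

S is symmetric (S[j,i] = S[i,j]). Assembling:

S = [[6, 1],
 [1, 0.9167]]


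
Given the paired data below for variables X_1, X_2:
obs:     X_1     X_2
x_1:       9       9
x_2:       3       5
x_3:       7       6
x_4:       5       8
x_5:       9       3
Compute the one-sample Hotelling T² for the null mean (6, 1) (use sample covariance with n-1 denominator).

Step 1 — sample mean vector:
  mean(X_1) = (9 + 3 + 7 + 5 + 9) / 5 = 33/5 = 6.6
  mean(X_2) = (9 + 5 + 6 + 8 + 3) / 5 = 31/5 = 6.2
  x̄ = (6.6, 6.2),  deviation x̄ - mu_0 = (6.6, 6.2) - (6, 1) = (0.6, 5.2).

Step 2 — sample covariance matrix, S[i,j] = (1/(n-1)) · Σ_k (x_{k,i} - mean_i) · (x_{k,j} - mean_j), divisor n-1 = 4:
  S[X_1,X_1] = ((2.4)·(2.4) + (-3.6)·(-3.6) + (0.4)·(0.4) + (-1.6)·(-1.6) + (2.4)·(2.4)) / 4 = 27.2/4 = 6.8
  S[X_1,X_2] = ((2.4)·(2.8) + (-3.6)·(-1.2) + (0.4)·(-0.2) + (-1.6)·(1.8) + (2.4)·(-3.2)) / 4 = 0.4/4 = 0.1
  S[X_2,X_2] = ((2.8)·(2.8) + (-1.2)·(-1.2) + (-0.2)·(-0.2) + (1.8)·(1.8) + (-3.2)·(-3.2)) / 4 = 22.8/4 = 5.7
  S = [[6.8, 0.1],
 [0.1, 5.7]].

Step 3 — invert S. det(S) = 6.8·5.7 - (0.1)² = 38.75.
  S^{-1} = (1/det) · [[d, -b], [-b, a]] = [[0.1471, -0.0026],
 [-0.0026, 0.1755]].

Step 4 — quadratic form (x̄ - mu_0)^T · S^{-1} · (x̄ - mu_0):
  S^{-1} · (x̄ - mu_0) = (0.0748, 0.911),
  (x̄ - mu_0)^T · [...] = (0.6)·(0.0748) + (5.2)·(0.911) = 4.7819.

Step 5 — scale by n: T² = 5 · 4.7819 = 23.9097.

T² ≈ 23.9097


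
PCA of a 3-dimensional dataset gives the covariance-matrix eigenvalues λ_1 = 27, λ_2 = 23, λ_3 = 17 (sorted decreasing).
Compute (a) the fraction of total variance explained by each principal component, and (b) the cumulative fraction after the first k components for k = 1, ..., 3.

Step 1 — total variance = trace(Sigma) = Σ λ_i = 27 + 23 + 17 = 67.

Step 2 — fraction explained by component i = λ_i / Σ λ:
  PC1: 27/67 = 0.403
  PC2: 23/67 = 0.3433
  PC3: 17/67 = 0.2537

Step 3 — cumulative fraction after k components = (λ_1 + ... + λ_k) / Σ λ:
  k = 1: 27/67 = 0.403
  k = 2: (27 + 23)/67 = 50/67 = 0.7463
  k = 3: (27 + 23 + 17)/67 = 67/67 = 1

Summary (fraction, with percent):

explained: PC1 0.403 (40.3%), PC2 0.3433 (34.33%), PC3 0.2537 (25.37%);  cumulative: 0.403, 0.7463, 1


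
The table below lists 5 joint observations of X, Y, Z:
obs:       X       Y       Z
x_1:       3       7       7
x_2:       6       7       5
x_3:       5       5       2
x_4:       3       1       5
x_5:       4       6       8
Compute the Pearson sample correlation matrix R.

Step 1 — column means:
  mean(X) = (3 + 6 + 5 + 3 + 4) / 5 = 21/5 = 4.2
  mean(Y) = (7 + 7 + 5 + 1 + 6) / 5 = 26/5 = 5.2
  mean(Z) = (7 + 5 + 2 + 5 + 8) / 5 = 27/5 = 5.4

Step 2 — sample variances and covariances s[i,j] = (1/(n-1)) · Σ_k (x_{k,i} - mean_i) · (x_{k,j} - mean_j), with n-1 = 4:
  s[X,X] = ((-1.2)·(-1.2) + (1.8)·(1.8) + (0.8)·(0.8) + (-1.2)·(-1.2) + (-0.2)·(-0.2)) / 4 = 6.8/4 = 1.7
  s[X,Y] = ((-1.2)·(1.8) + (1.8)·(1.8) + (0.8)·(-0.2) + (-1.2)·(-4.2) + (-0.2)·(0.8)) / 4 = 5.8/4 = 1.45
  s[X,Z] = ((-1.2)·(1.6) + (1.8)·(-0.4) + (0.8)·(-3.4) + (-1.2)·(-0.4) + (-0.2)·(2.6)) / 4 = -5.4/4 = -1.35
  s[Y,Y] = ((1.8)·(1.8) + (1.8)·(1.8) + (-0.2)·(-0.2) + (-4.2)·(-4.2) + (0.8)·(0.8)) / 4 = 24.8/4 = 6.2
  s[Y,Z] = ((1.8)·(1.6) + (1.8)·(-0.4) + (-0.2)·(-3.4) + (-4.2)·(-0.4) + (0.8)·(2.6)) / 4 = 6.6/4 = 1.65
  s[Z,Z] = ((1.6)·(1.6) + (-0.4)·(-0.4) + (-3.4)·(-3.4) + (-0.4)·(-0.4) + (2.6)·(2.6)) / 4 = 21.2/4 = 5.3
  Sample standard deviations s_i = √(s[i,i]):
  s(X) = √(1.7) = 1.3038
  s(Y) = √(6.2) = 2.49
  s(Z) = √(5.3) = 2.3022

Step 3 — r_{ij} = s_{ij} / (s_i · s_j):
  r[X,X] = 1 (diagonal).
  r[X,Y] = 1.45 / (1.3038 · 2.49) = 1.45 / 3.2465 = 0.4466
  r[X,Z] = -1.35 / (1.3038 · 2.3022) = -1.35 / 3.0017 = -0.4498
  r[Y,Y] = 1 (diagonal).
  r[Y,Z] = 1.65 / (2.49 · 2.3022) = 1.65 / 5.7324 = 0.2878
  r[Z,Z] = 1 (diagonal).

R is symmetric with unit diagonal. Assembling:

R = [[1, 0.4466, -0.4498],
 [0.4466, 1, 0.2878],
 [-0.4498, 0.2878, 1]]


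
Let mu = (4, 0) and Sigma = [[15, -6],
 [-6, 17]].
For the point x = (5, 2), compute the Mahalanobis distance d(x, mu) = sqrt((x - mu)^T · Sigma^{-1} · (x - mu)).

Step 1 — centre the observation: (x - mu) = (1, 2).

Step 2 — invert Sigma. det(Sigma) = 15·17 - (-6)² = 219.
  Sigma^{-1} = (1/det) · [[d, -b], [-b, a]] = [[0.0776, 0.0274],
 [0.0274, 0.0685]].

Step 3 — form the quadratic (x - mu)^T · Sigma^{-1} · (x - mu):
  Sigma^{-1} · (x - mu) = (0.1324, 0.1644).
  (x - mu)^T · [Sigma^{-1} · (x - mu)] = (1)·(0.1324) + (2)·(0.1644) = 0.4612.

Step 4 — take square root: d = √(0.4612) ≈ 0.6791.

d(x, mu) = √(0.4612) ≈ 0.6791


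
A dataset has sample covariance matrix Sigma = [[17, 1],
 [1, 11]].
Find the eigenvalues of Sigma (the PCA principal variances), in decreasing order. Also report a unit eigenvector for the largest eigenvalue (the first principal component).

Step 1 — characteristic polynomial of 2×2 Sigma:
  det(Sigma - λI) = λ² - trace · λ + det = 0.
  trace = 17 + 11 = 28, det = 17·11 - (1)² = 186.
Step 2 — discriminant:
  Δ = trace² - 4·det = 784 - 744 = 40.
Step 3 — eigenvalues:
  λ = (trace ± √Δ)/2 = (28 ± 6.3246)/2,
  λ_1 = 17.1623,  λ_2 = 10.8377.

Step 4 — unit eigenvector for λ_1: solve (Sigma - λ_1 I)v = 0. First row:
  (17 - 17.1623)·v_x + (1)·v_y = 0, i.e. (-0.1623)·v_x + (1)·v_y = 0,
  so v ∝ (b, λ_1 - a) = (1, 0.1623) = u.
  ||u|| = √((1)² + (0.1623)²) = √(1.0263) ≈ 1.0131,
  v_1 = u/||u|| ≈ (0.9871, 0.1602) (||v_1|| = 1).

λ_1 = 17.1623,  λ_2 = 10.8377;  v_1 ≈ (0.9871, 0.1602)


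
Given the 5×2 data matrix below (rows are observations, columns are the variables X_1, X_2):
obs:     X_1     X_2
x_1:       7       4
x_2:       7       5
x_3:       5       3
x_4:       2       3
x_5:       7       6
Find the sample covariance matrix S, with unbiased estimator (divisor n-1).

Step 1 — column means:
  mean(X_1) = (7 + 7 + 5 + 2 + 7) / 5 = 28/5 = 5.6
  mean(X_2) = (4 + 5 + 3 + 3 + 6) / 5 = 21/5 = 4.2

Step 2 — sample covariance S[i,j] = (1/(n-1)) · Σ_k (x_{k,i} - mean_i) · (x_{k,j} - mean_j), with n-1 = 4.
  S[X_1,X_1] = ((1.4)·(1.4) + (1.4)·(1.4) + (-0.6)·(-0.6) + (-3.6)·(-3.6) + (1.4)·(1.4)) / 4 = 19.2/4 = 4.8
  S[X_1,X_2] = ((1.4)·(-0.2) + (1.4)·(0.8) + (-0.6)·(-1.2) + (-3.6)·(-1.2) + (1.4)·(1.8)) / 4 = 8.4/4 = 2.1
  S[X_2,X_2] = ((-0.2)·(-0.2) + (0.8)·(0.8) + (-1.2)·(-1.2) + (-1.2)·(-1.2) + (1.8)·(1.8)) / 4 = 6.8/4 = 1.7

S is symmetric (S[j,i] = S[i,j]). Assembling:

S = [[4.8, 2.1],
 [2.1, 1.7]]


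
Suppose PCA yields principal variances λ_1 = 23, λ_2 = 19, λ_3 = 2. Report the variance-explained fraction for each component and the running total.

Step 1 — total variance = trace(Sigma) = Σ λ_i = 23 + 19 + 2 = 44.

Step 2 — fraction explained by component i = λ_i / Σ λ:
  PC1: 23/44 = 0.5227
  PC2: 19/44 = 0.4318
  PC3: 2/44 = 0.0455

Step 3 — cumulative fraction after k components = (λ_1 + ... + λ_k) / Σ λ:
  k = 1: 23/44 = 0.5227
  k = 2: (23 + 19)/44 = 42/44 = 0.9545
  k = 3: (23 + 19 + 2)/44 = 44/44 = 1

Summary (fraction, with percent):

explained: PC1 0.5227 (52.27%), PC2 0.4318 (43.18%), PC3 0.0455 (4.55%);  cumulative: 0.5227, 0.9545, 1


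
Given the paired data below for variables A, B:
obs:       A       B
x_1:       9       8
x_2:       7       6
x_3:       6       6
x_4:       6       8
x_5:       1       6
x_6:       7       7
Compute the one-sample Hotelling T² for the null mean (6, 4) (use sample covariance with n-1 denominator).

Step 1 — sample mean vector:
  mean(A) = (9 + 7 + 6 + 6 + 1 + 7) / 6 = 36/6 = 6
  mean(B) = (8 + 6 + 6 + 8 + 6 + 7) / 6 = 41/6 = 6.8333
  x̄ = (6, 6.8333),  deviation x̄ - mu_0 = (6, 6.8333) - (6, 4) = (0, 2.8333).

Step 2 — sample covariance matrix, S[i,j] = (1/(n-1)) · Σ_k (x_{k,i} - mean_i) · (x_{k,j} - mean_j), divisor n-1 = 5:
  S[A,A] = ((3)·(3) + (1)·(1) + (0)·(0) + (0)·(0) + (-5)·(-5) + (1)·(1)) / 5 = 36/5 = 7.2
  S[A,B] = ((3)·(1.1667) + (1)·(-0.8333) + (0)·(-0.8333) + (0)·(1.1667) + (-5)·(-0.8333) + (1)·(0.1667)) / 5 = 7/5 = 1.4
  S[B,B] = ((1.1667)·(1.1667) + (-0.8333)·(-0.8333) + (-0.8333)·(-0.8333) + (1.1667)·(1.1667) + (-0.8333)·(-0.8333) + (0.1667)·(0.1667)) / 5 = 4.8333/5 = 0.9667
  S = [[7.2, 1.4],
 [1.4, 0.9667]].

Step 3 — invert S. det(S) = 7.2·0.9667 - (1.4)² = 5.
  S^{-1} = (1/det) · [[d, -b], [-b, a]] = [[0.1933, -0.28],
 [-0.28, 1.44]].

Step 4 — quadratic form (x̄ - mu_0)^T · S^{-1} · (x̄ - mu_0):
  S^{-1} · (x̄ - mu_0) = (-0.7933, 4.08),
  (x̄ - mu_0)^T · [...] = (0)·(-0.7933) + (2.8333)·(4.08) = 11.56.

Step 5 — scale by n: T² = 6 · 11.56 = 69.36.

T² ≈ 69.36


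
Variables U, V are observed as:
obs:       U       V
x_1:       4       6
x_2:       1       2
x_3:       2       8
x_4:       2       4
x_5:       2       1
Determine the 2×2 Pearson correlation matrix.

Step 1 — column means:
  mean(U) = (4 + 1 + 2 + 2 + 2) / 5 = 11/5 = 2.2
  mean(V) = (6 + 2 + 8 + 4 + 1) / 5 = 21/5 = 4.2

Step 2 — sample variances and covariances s[i,j] = (1/(n-1)) · Σ_k (x_{k,i} - mean_i) · (x_{k,j} - mean_j), with n-1 = 4:
  s[U,U] = ((1.8)·(1.8) + (-1.2)·(-1.2) + (-0.2)·(-0.2) + (-0.2)·(-0.2) + (-0.2)·(-0.2)) / 4 = 4.8/4 = 1.2
  s[U,V] = ((1.8)·(1.8) + (-1.2)·(-2.2) + (-0.2)·(3.8) + (-0.2)·(-0.2) + (-0.2)·(-3.2)) / 4 = 5.8/4 = 1.45
  s[V,V] = ((1.8)·(1.8) + (-2.2)·(-2.2) + (3.8)·(3.8) + (-0.2)·(-0.2) + (-3.2)·(-3.2)) / 4 = 32.8/4 = 8.2
  Sample standard deviations s_i = √(s[i,i]):
  s(U) = √(1.2) = 1.0954
  s(V) = √(8.2) = 2.8636

Step 3 — r_{ij} = s_{ij} / (s_i · s_j):
  r[U,U] = 1 (diagonal).
  r[U,V] = 1.45 / (1.0954 · 2.8636) = 1.45 / 3.1369 = 0.4622
  r[V,V] = 1 (diagonal).

R is symmetric with unit diagonal. Assembling:

R = [[1, 0.4622],
 [0.4622, 1]]


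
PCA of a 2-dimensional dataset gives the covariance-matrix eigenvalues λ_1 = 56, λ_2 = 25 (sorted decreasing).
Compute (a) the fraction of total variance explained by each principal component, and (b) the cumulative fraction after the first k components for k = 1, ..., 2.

Step 1 — total variance = trace(Sigma) = Σ λ_i = 56 + 25 = 81.

Step 2 — fraction explained by component i = λ_i / Σ λ:
  PC1: 56/81 = 0.6914
  PC2: 25/81 = 0.3086

Step 3 — cumulative fraction after k components = (λ_1 + ... + λ_k) / Σ λ:
  k = 1: 56/81 = 0.6914
  k = 2: (56 + 25)/81 = 81/81 = 1

Summary (fraction, with percent):

explained: PC1 0.6914 (69.14%), PC2 0.3086 (30.86%);  cumulative: 0.6914, 1


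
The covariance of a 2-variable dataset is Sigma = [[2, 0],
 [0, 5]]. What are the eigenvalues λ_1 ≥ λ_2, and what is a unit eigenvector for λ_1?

Step 1 — characteristic polynomial of 2×2 Sigma:
  det(Sigma - λI) = λ² - trace · λ + det = 0.
  trace = 2 + 5 = 7, det = 2·5 - (0)² = 10.
Step 2 — discriminant:
  Δ = trace² - 4·det = 49 - 40 = 9.
Step 3 — eigenvalues:
  λ = (trace ± √Δ)/2 = (7 ± 3)/2,
  λ_1 = 5,  λ_2 = 2.

Step 4 — unit eigenvector for λ_1: Sigma is diagonal, so its eigenvectors are the coordinate axes. λ_1 = 5 is the diagonal entry on the second coordinate axis, hence
  v_1 = (0, 1) (||v_1|| = 1).

λ_1 = 5,  λ_2 = 2;  v_1 ≈ (0, 1)


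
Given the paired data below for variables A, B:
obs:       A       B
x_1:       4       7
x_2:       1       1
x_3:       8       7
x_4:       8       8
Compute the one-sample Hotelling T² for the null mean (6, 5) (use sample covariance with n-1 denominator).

Step 1 — sample mean vector:
  mean(A) = (4 + 1 + 8 + 8) / 4 = 21/4 = 5.25
  mean(B) = (7 + 1 + 7 + 8) / 4 = 23/4 = 5.75
  x̄ = (5.25, 5.75),  deviation x̄ - mu_0 = (5.25, 5.75) - (6, 5) = (-0.75, 0.75).

Step 2 — sample covariance matrix, S[i,j] = (1/(n-1)) · Σ_k (x_{k,i} - mean_i) · (x_{k,j} - mean_j), divisor n-1 = 3:
  S[A,A] = ((-1.25)·(-1.25) + (-4.25)·(-4.25) + (2.75)·(2.75) + (2.75)·(2.75)) / 3 = 34.75/3 = 11.5833
  S[A,B] = ((-1.25)·(1.25) + (-4.25)·(-4.75) + (2.75)·(1.25) + (2.75)·(2.25)) / 3 = 28.25/3 = 9.4167
  S[B,B] = ((1.25)·(1.25) + (-4.75)·(-4.75) + (1.25)·(1.25) + (2.25)·(2.25)) / 3 = 30.75/3 = 10.25
  S = [[11.5833, 9.4167],
 [9.4167, 10.25]].

Step 3 — invert S. det(S) = 11.5833·10.25 - (9.4167)² = 30.0556.
  S^{-1} = (1/det) · [[d, -b], [-b, a]] = [[0.341, -0.3133],
 [-0.3133, 0.3854]].

Step 4 — quadratic form (x̄ - mu_0)^T · S^{-1} · (x̄ - mu_0):
  S^{-1} · (x̄ - mu_0) = (-0.4908, 0.524),
  (x̄ - mu_0)^T · [...] = (-0.75)·(-0.4908) + (0.75)·(0.524) = 0.7611.

Step 5 — scale by n: T² = 4 · 0.7611 = 3.0444.

T² ≈ 3.0444


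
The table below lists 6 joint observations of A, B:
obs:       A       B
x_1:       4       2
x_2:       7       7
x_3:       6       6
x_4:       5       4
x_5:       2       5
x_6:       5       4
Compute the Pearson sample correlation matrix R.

Step 1 — column means:
  mean(A) = (4 + 7 + 6 + 5 + 2 + 5) / 6 = 29/6 = 4.8333
  mean(B) = (2 + 7 + 6 + 4 + 5 + 4) / 6 = 28/6 = 4.6667

Step 2 — sample variances and covariances s[i,j] = (1/(n-1)) · Σ_k (x_{k,i} - mean_i) · (x_{k,j} - mean_j), with n-1 = 5:
  s[A,A] = ((-0.8333)·(-0.8333) + (2.1667)·(2.1667) + (1.1667)·(1.1667) + (0.1667)·(0.1667) + (-2.8333)·(-2.8333) + (0.1667)·(0.1667)) / 5 = 14.8333/5 = 2.9667
  s[A,B] = ((-0.8333)·(-2.6667) + (2.1667)·(2.3333) + (1.1667)·(1.3333) + (0.1667)·(-0.6667) + (-2.8333)·(0.3333) + (0.1667)·(-0.6667)) / 5 = 7.6667/5 = 1.5333
  s[B,B] = ((-2.6667)·(-2.6667) + (2.3333)·(2.3333) + (1.3333)·(1.3333) + (-0.6667)·(-0.6667) + (0.3333)·(0.3333) + (-0.6667)·(-0.6667)) / 5 = 15.3333/5 = 3.0667
  Sample standard deviations s_i = √(s[i,i]):
  s(A) = √(2.9667) = 1.7224
  s(B) = √(3.0667) = 1.7512

Step 3 — r_{ij} = s_{ij} / (s_i · s_j):
  r[A,A] = 1 (diagonal).
  r[A,B] = 1.5333 / (1.7224 · 1.7512) = 1.5333 / 3.0163 = 0.5084
  r[B,B] = 1 (diagonal).

R is symmetric with unit diagonal. Assembling:

R = [[1, 0.5084],
 [0.5084, 1]]


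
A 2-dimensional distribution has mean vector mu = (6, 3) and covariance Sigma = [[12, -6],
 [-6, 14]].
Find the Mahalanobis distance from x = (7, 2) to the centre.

Step 1 — centre the observation: (x - mu) = (1, -1).

Step 2 — invert Sigma. det(Sigma) = 12·14 - (-6)² = 132.
  Sigma^{-1} = (1/det) · [[d, -b], [-b, a]] = [[0.1061, 0.0455],
 [0.0455, 0.0909]].

Step 3 — form the quadratic (x - mu)^T · Sigma^{-1} · (x - mu):
  Sigma^{-1} · (x - mu) = (0.0606, -0.0455).
  (x - mu)^T · [Sigma^{-1} · (x - mu)] = (1)·(0.0606) + (-1)·(-0.0455) = 0.1061.

Step 4 — take square root: d = √(0.1061) ≈ 0.3257.

d(x, mu) = √(0.1061) ≈ 0.3257


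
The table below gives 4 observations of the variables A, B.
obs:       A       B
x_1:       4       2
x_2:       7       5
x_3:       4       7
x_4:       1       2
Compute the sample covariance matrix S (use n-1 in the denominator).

Step 1 — column means:
  mean(A) = (4 + 7 + 4 + 1) / 4 = 16/4 = 4
  mean(B) = (2 + 5 + 7 + 2) / 4 = 16/4 = 4

Step 2 — sample covariance S[i,j] = (1/(n-1)) · Σ_k (x_{k,i} - mean_i) · (x_{k,j} - mean_j), with n-1 = 3.
  S[A,A] = ((0)·(0) + (3)·(3) + (0)·(0) + (-3)·(-3)) / 3 = 18/3 = 6
  S[A,B] = ((0)·(-2) + (3)·(1) + (0)·(3) + (-3)·(-2)) / 3 = 9/3 = 3
  S[B,B] = ((-2)·(-2) + (1)·(1) + (3)·(3) + (-2)·(-2)) / 3 = 18/3 = 6

S is symmetric (S[j,i] = S[i,j]). Assembling:

S = [[6, 3],
 [3, 6]]


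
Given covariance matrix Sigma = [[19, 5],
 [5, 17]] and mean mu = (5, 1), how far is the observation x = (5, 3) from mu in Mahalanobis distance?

Step 1 — centre the observation: (x - mu) = (0, 2).

Step 2 — invert Sigma. det(Sigma) = 19·17 - (5)² = 298.
  Sigma^{-1} = (1/det) · [[d, -b], [-b, a]] = [[0.057, -0.0168],
 [-0.0168, 0.0638]].

Step 3 — form the quadratic (x - mu)^T · Sigma^{-1} · (x - mu):
  Sigma^{-1} · (x - mu) = (-0.0336, 0.1275).
  (x - mu)^T · [Sigma^{-1} · (x - mu)] = (0)·(-0.0336) + (2)·(0.1275) = 0.255.

Step 4 — take square root: d = √(0.255) ≈ 0.505.

d(x, mu) = √(0.255) ≈ 0.505


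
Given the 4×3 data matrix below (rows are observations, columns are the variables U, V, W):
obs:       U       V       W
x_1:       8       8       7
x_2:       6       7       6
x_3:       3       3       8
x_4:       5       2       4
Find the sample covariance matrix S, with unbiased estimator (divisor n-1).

Step 1 — column means:
  mean(U) = (8 + 6 + 3 + 5) / 4 = 22/4 = 5.5
  mean(V) = (8 + 7 + 3 + 2) / 4 = 20/4 = 5
  mean(W) = (7 + 6 + 8 + 4) / 4 = 25/4 = 6.25

Step 2 — sample covariance S[i,j] = (1/(n-1)) · Σ_k (x_{k,i} - mean_i) · (x_{k,j} - mean_j), with n-1 = 3.
  S[U,U] = ((2.5)·(2.5) + (0.5)·(0.5) + (-2.5)·(-2.5) + (-0.5)·(-0.5)) / 3 = 13/3 = 4.3333
  S[U,V] = ((2.5)·(3) + (0.5)·(2) + (-2.5)·(-2) + (-0.5)·(-3)) / 3 = 15/3 = 5
  S[U,W] = ((2.5)·(0.75) + (0.5)·(-0.25) + (-2.5)·(1.75) + (-0.5)·(-2.25)) / 3 = -1.5/3 = -0.5
  S[V,V] = ((3)·(3) + (2)·(2) + (-2)·(-2) + (-3)·(-3)) / 3 = 26/3 = 8.6667
  S[V,W] = ((3)·(0.75) + (2)·(-0.25) + (-2)·(1.75) + (-3)·(-2.25)) / 3 = 5/3 = 1.6667
  S[W,W] = ((0.75)·(0.75) + (-0.25)·(-0.25) + (1.75)·(1.75) + (-2.25)·(-2.25)) / 3 = 8.75/3 = 2.9167

S is symmetric (S[j,i] = S[i,j]). Assembling:

S = [[4.3333, 5, -0.5],
 [5, 8.6667, 1.6667],
 [-0.5, 1.6667, 2.9167]]


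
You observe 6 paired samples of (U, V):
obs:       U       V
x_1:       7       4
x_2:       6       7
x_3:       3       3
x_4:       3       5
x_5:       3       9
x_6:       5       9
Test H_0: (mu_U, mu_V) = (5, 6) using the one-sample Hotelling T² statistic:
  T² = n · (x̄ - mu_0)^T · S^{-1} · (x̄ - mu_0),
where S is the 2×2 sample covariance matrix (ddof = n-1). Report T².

Step 1 — sample mean vector:
  mean(U) = (7 + 6 + 3 + 3 + 3 + 5) / 6 = 27/6 = 4.5
  mean(V) = (4 + 7 + 3 + 5 + 9 + 9) / 6 = 37/6 = 6.1667
  x̄ = (4.5, 6.1667),  deviation x̄ - mu_0 = (4.5, 6.1667) - (5, 6) = (-0.5, 0.1667).

Step 2 — sample covariance matrix, S[i,j] = (1/(n-1)) · Σ_k (x_{k,i} - mean_i) · (x_{k,j} - mean_j), divisor n-1 = 5:
  S[U,U] = ((2.5)·(2.5) + (1.5)·(1.5) + (-1.5)·(-1.5) + (-1.5)·(-1.5) + (-1.5)·(-1.5) + (0.5)·(0.5)) / 5 = 15.5/5 = 3.1
  S[U,V] = ((2.5)·(-2.1667) + (1.5)·(0.8333) + (-1.5)·(-3.1667) + (-1.5)·(-1.1667) + (-1.5)·(2.8333) + (0.5)·(2.8333)) / 5 = -0.5/5 = -0.1
  S[V,V] = ((-2.1667)·(-2.1667) + (0.8333)·(0.8333) + (-3.1667)·(-3.1667) + (-1.1667)·(-1.1667) + (2.8333)·(2.8333) + (2.8333)·(2.8333)) / 5 = 32.8333/5 = 6.5667
  S = [[3.1, -0.1],
 [-0.1, 6.5667]].

Step 3 — invert S. det(S) = 3.1·6.5667 - (-0.1)² = 20.3467.
  S^{-1} = (1/det) · [[d, -b], [-b, a]] = [[0.3227, 0.0049],
 [0.0049, 0.1524]].

Step 4 — quadratic form (x̄ - mu_0)^T · S^{-1} · (x̄ - mu_0):
  S^{-1} · (x̄ - mu_0) = (-0.1606, 0.0229),
  (x̄ - mu_0)^T · [...] = (-0.5)·(-0.1606) + (0.1667)·(0.0229) = 0.0841.

Step 5 — scale by n: T² = 6 · 0.0841 = 0.5046.

T² ≈ 0.5046


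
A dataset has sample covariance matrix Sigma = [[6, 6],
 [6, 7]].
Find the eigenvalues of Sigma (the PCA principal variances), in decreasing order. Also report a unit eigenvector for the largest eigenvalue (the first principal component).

Step 1 — characteristic polynomial of 2×2 Sigma:
  det(Sigma - λI) = λ² - trace · λ + det = 0.
  trace = 6 + 7 = 13, det = 6·7 - (6)² = 6.
Step 2 — discriminant:
  Δ = trace² - 4·det = 169 - 24 = 145.
Step 3 — eigenvalues:
  λ = (trace ± √Δ)/2 = (13 ± 12.0416)/2,
  λ_1 = 12.5208,  λ_2 = 0.4792.

Step 4 — unit eigenvector for λ_1: solve (Sigma - λ_1 I)v = 0. First row:
  (6 - 12.5208)·v_x + (6)·v_y = 0, i.e. (-6.5208)·v_x + (6)·v_y = 0,
  so v ∝ (b, λ_1 - a) = (6, 6.5208) = u.
  ||u|| = √((6)² + (6.5208)²) = √(78.5208) ≈ 8.8612,
  v_1 = u/||u|| ≈ (0.6771, 0.7359) (||v_1|| = 1).

λ_1 = 12.5208,  λ_2 = 0.4792;  v_1 ≈ (0.6771, 0.7359)


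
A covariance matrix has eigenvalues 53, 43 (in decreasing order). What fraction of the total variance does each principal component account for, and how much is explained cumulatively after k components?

Step 1 — total variance = trace(Sigma) = Σ λ_i = 53 + 43 = 96.

Step 2 — fraction explained by component i = λ_i / Σ λ:
  PC1: 53/96 = 0.5521
  PC2: 43/96 = 0.4479

Step 3 — cumulative fraction after k components = (λ_1 + ... + λ_k) / Σ λ:
  k = 1: 53/96 = 0.5521
  k = 2: (53 + 43)/96 = 96/96 = 1

Summary (fraction, with percent):

explained: PC1 0.5521 (55.21%), PC2 0.4479 (44.79%);  cumulative: 0.5521, 1


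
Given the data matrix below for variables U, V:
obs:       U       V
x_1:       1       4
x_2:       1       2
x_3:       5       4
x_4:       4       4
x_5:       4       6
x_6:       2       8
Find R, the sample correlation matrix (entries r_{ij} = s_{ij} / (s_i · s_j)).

Step 1 — column means:
  mean(U) = (1 + 1 + 5 + 4 + 4 + 2) / 6 = 17/6 = 2.8333
  mean(V) = (4 + 2 + 4 + 4 + 6 + 8) / 6 = 28/6 = 4.6667

Step 2 — sample variances and covariances s[i,j] = (1/(n-1)) · Σ_k (x_{k,i} - mean_i) · (x_{k,j} - mean_j), with n-1 = 5:
  s[U,U] = ((-1.8333)·(-1.8333) + (-1.8333)·(-1.8333) + (2.1667)·(2.1667) + (1.1667)·(1.1667) + (1.1667)·(1.1667) + (-0.8333)·(-0.8333)) / 5 = 14.8333/5 = 2.9667
  s[U,V] = ((-1.8333)·(-0.6667) + (-1.8333)·(-2.6667) + (2.1667)·(-0.6667) + (1.1667)·(-0.6667) + (1.1667)·(1.3333) + (-0.8333)·(3.3333)) / 5 = 2.6667/5 = 0.5333
  s[V,V] = ((-0.6667)·(-0.6667) + (-2.6667)·(-2.6667) + (-0.6667)·(-0.6667) + (-0.6667)·(-0.6667) + (1.3333)·(1.3333) + (3.3333)·(3.3333)) / 5 = 21.3333/5 = 4.2667
  Sample standard deviations s_i = √(s[i,i]):
  s(U) = √(2.9667) = 1.7224
  s(V) = √(4.2667) = 2.0656

Step 3 — r_{ij} = s_{ij} / (s_i · s_j):
  r[U,U] = 1 (diagonal).
  r[U,V] = 0.5333 / (1.7224 · 2.0656) = 0.5333 / 3.5578 = 0.1499
  r[V,V] = 1 (diagonal).

R is symmetric with unit diagonal. Assembling:

R = [[1, 0.1499],
 [0.1499, 1]]


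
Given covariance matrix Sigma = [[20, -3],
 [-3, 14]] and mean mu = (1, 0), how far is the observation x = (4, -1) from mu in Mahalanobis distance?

Step 1 — centre the observation: (x - mu) = (3, -1).

Step 2 — invert Sigma. det(Sigma) = 20·14 - (-3)² = 271.
  Sigma^{-1} = (1/det) · [[d, -b], [-b, a]] = [[0.0517, 0.0111],
 [0.0111, 0.0738]].

Step 3 — form the quadratic (x - mu)^T · Sigma^{-1} · (x - mu):
  Sigma^{-1} · (x - mu) = (0.1439, -0.0406).
  (x - mu)^T · [Sigma^{-1} · (x - mu)] = (3)·(0.1439) + (-1)·(-0.0406) = 0.4723.

Step 4 — take square root: d = √(0.4723) ≈ 0.6873.

d(x, mu) = √(0.4723) ≈ 0.6873


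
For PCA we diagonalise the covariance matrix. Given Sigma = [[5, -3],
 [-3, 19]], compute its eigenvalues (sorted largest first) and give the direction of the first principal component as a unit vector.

Step 1 — characteristic polynomial of 2×2 Sigma:
  det(Sigma - λI) = λ² - trace · λ + det = 0.
  trace = 5 + 19 = 24, det = 5·19 - (-3)² = 86.
Step 2 — discriminant:
  Δ = trace² - 4·det = 576 - 344 = 232.
Step 3 — eigenvalues:
  λ = (trace ± √Δ)/2 = (24 ± 15.2315)/2,
  λ_1 = 19.6158,  λ_2 = 4.3842.

Step 4 — unit eigenvector for λ_1: solve (Sigma - λ_1 I)v = 0. First row:
  (5 - 19.6158)·v_x + (-3)·v_y = 0, i.e. (-14.6158)·v_x + (-3)·v_y = 0,
  so v ∝ (b, λ_1 - a) = (-3, 14.6158); multiply by -1 so the first entry is positive: u = (3, -14.6158).
  ||u|| = √((3)² + (-14.6158)²) = √(222.6208) ≈ 14.9205,
  v_1 = u/||u|| ≈ (0.2011, -0.9796) (||v_1|| = 1).

λ_1 = 19.6158,  λ_2 = 4.3842;  v_1 ≈ (0.2011, -0.9796)


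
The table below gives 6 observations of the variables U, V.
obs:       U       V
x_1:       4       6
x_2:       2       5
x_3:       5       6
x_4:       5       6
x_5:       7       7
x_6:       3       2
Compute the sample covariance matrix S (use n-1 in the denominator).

Step 1 — column means:
  mean(U) = (4 + 2 + 5 + 5 + 7 + 3) / 6 = 26/6 = 4.3333
  mean(V) = (6 + 5 + 6 + 6 + 7 + 2) / 6 = 32/6 = 5.3333

Step 2 — sample covariance S[i,j] = (1/(n-1)) · Σ_k (x_{k,i} - mean_i) · (x_{k,j} - mean_j), with n-1 = 5.
  S[U,U] = ((-0.3333)·(-0.3333) + (-2.3333)·(-2.3333) + (0.6667)·(0.6667) + (0.6667)·(0.6667) + (2.6667)·(2.6667) + (-1.3333)·(-1.3333)) / 5 = 15.3333/5 = 3.0667
  S[U,V] = ((-0.3333)·(0.6667) + (-2.3333)·(-0.3333) + (0.6667)·(0.6667) + (0.6667)·(0.6667) + (2.6667)·(1.6667) + (-1.3333)·(-3.3333)) / 5 = 10.3333/5 = 2.0667
  S[V,V] = ((0.6667)·(0.6667) + (-0.3333)·(-0.3333) + (0.6667)·(0.6667) + (0.6667)·(0.6667) + (1.6667)·(1.6667) + (-3.3333)·(-3.3333)) / 5 = 15.3333/5 = 3.0667

S is symmetric (S[j,i] = S[i,j]). Assembling:

S = [[3.0667, 2.0667],
 [2.0667, 3.0667]]


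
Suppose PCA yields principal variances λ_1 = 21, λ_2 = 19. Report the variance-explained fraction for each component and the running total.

Step 1 — total variance = trace(Sigma) = Σ λ_i = 21 + 19 = 40.

Step 2 — fraction explained by component i = λ_i / Σ λ:
  PC1: 21/40 = 0.525
  PC2: 19/40 = 0.475

Step 3 — cumulative fraction after k components = (λ_1 + ... + λ_k) / Σ λ:
  k = 1: 21/40 = 0.525
  k = 2: (21 + 19)/40 = 40/40 = 1

Summary (fraction, with percent):

explained: PC1 0.525 (52.5%), PC2 0.475 (47.5%);  cumulative: 0.525, 1


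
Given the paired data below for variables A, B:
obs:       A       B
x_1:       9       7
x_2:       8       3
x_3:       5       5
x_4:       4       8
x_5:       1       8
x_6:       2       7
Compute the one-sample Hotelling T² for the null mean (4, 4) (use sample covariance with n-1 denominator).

Step 1 — sample mean vector:
  mean(A) = (9 + 8 + 5 + 4 + 1 + 2) / 6 = 29/6 = 4.8333
  mean(B) = (7 + 3 + 5 + 8 + 8 + 7) / 6 = 38/6 = 6.3333
  x̄ = (4.8333, 6.3333),  deviation x̄ - mu_0 = (4.8333, 6.3333) - (4, 4) = (0.8333, 2.3333).

Step 2 — sample covariance matrix, S[i,j] = (1/(n-1)) · Σ_k (x_{k,i} - mean_i) · (x_{k,j} - mean_j), divisor n-1 = 5:
  S[A,A] = ((4.1667)·(4.1667) + (3.1667)·(3.1667) + (0.1667)·(0.1667) + (-0.8333)·(-0.8333) + (-3.8333)·(-3.8333) + (-2.8333)·(-2.8333)) / 5 = 50.8333/5 = 10.1667
  S[A,B] = ((4.1667)·(0.6667) + (3.1667)·(-3.3333) + (0.1667)·(-1.3333) + (-0.8333)·(1.6667) + (-3.8333)·(1.6667) + (-2.8333)·(0.6667)) / 5 = -17.6667/5 = -3.5333
  S[B,B] = ((0.6667)·(0.6667) + (-3.3333)·(-3.3333) + (-1.3333)·(-1.3333) + (1.6667)·(1.6667) + (1.6667)·(1.6667) + (0.6667)·(0.6667)) / 5 = 19.3333/5 = 3.8667
  S = [[10.1667, -3.5333],
 [-3.5333, 3.8667]].

Step 3 — invert S. det(S) = 10.1667·3.8667 - (-3.5333)² = 26.8267.
  S^{-1} = (1/det) · [[d, -b], [-b, a]] = [[0.1441, 0.1317],
 [0.1317, 0.379]].

Step 4 — quadratic form (x̄ - mu_0)^T · S^{-1} · (x̄ - mu_0):
  S^{-1} · (x̄ - mu_0) = (0.4274, 0.994),
  (x̄ - mu_0)^T · [...] = (0.8333)·(0.4274) + (2.3333)·(0.994) = 2.6756.

Step 5 — scale by n: T² = 6 · 2.6756 = 16.0537.

T² ≈ 16.0537


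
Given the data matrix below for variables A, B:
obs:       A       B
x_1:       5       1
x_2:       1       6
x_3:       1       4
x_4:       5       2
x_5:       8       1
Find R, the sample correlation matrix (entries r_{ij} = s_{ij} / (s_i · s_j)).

Step 1 — column means:
  mean(A) = (5 + 1 + 1 + 5 + 8) / 5 = 20/5 = 4
  mean(B) = (1 + 6 + 4 + 2 + 1) / 5 = 14/5 = 2.8

Step 2 — sample variances and covariances s[i,j] = (1/(n-1)) · Σ_k (x_{k,i} - mean_i) · (x_{k,j} - mean_j), with n-1 = 4:
  s[A,A] = ((1)·(1) + (-3)·(-3) + (-3)·(-3) + (1)·(1) + (4)·(4)) / 4 = 36/4 = 9
  s[A,B] = ((1)·(-1.8) + (-3)·(3.2) + (-3)·(1.2) + (1)·(-0.8) + (4)·(-1.8)) / 4 = -23/4 = -5.75
  s[B,B] = ((-1.8)·(-1.8) + (3.2)·(3.2) + (1.2)·(1.2) + (-0.8)·(-0.8) + (-1.8)·(-1.8)) / 4 = 18.8/4 = 4.7
  Sample standard deviations s_i = √(s[i,i]):
  s(A) = √(9) = 3
  s(B) = √(4.7) = 2.1679

Step 3 — r_{ij} = s_{ij} / (s_i · s_j):
  r[A,A] = 1 (diagonal).
  r[A,B] = -5.75 / (3 · 2.1679) = -5.75 / 6.5038 = -0.8841
  r[B,B] = 1 (diagonal).

R is symmetric with unit diagonal. Assembling:

R = [[1, -0.8841],
 [-0.8841, 1]]


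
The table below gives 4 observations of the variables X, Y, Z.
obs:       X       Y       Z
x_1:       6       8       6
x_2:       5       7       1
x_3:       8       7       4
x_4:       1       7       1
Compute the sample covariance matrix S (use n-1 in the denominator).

Step 1 — column means:
  mean(X) = (6 + 5 + 8 + 1) / 4 = 20/4 = 5
  mean(Y) = (8 + 7 + 7 + 7) / 4 = 29/4 = 7.25
  mean(Z) = (6 + 1 + 4 + 1) / 4 = 12/4 = 3

Step 2 — sample covariance S[i,j] = (1/(n-1)) · Σ_k (x_{k,i} - mean_i) · (x_{k,j} - mean_j), with n-1 = 3.
  S[X,X] = ((1)·(1) + (0)·(0) + (3)·(3) + (-4)·(-4)) / 3 = 26/3 = 8.6667
  S[X,Y] = ((1)·(0.75) + (0)·(-0.25) + (3)·(-0.25) + (-4)·(-0.25)) / 3 = 1/3 = 0.3333
  S[X,Z] = ((1)·(3) + (0)·(-2) + (3)·(1) + (-4)·(-2)) / 3 = 14/3 = 4.6667
  S[Y,Y] = ((0.75)·(0.75) + (-0.25)·(-0.25) + (-0.25)·(-0.25) + (-0.25)·(-0.25)) / 3 = 0.75/3 = 0.25
  S[Y,Z] = ((0.75)·(3) + (-0.25)·(-2) + (-0.25)·(1) + (-0.25)·(-2)) / 3 = 3/3 = 1
  S[Z,Z] = ((3)·(3) + (-2)·(-2) + (1)·(1) + (-2)·(-2)) / 3 = 18/3 = 6

S is symmetric (S[j,i] = S[i,j]). Assembling:

S = [[8.6667, 0.3333, 4.6667],
 [0.3333, 0.25, 1],
 [4.6667, 1, 6]]


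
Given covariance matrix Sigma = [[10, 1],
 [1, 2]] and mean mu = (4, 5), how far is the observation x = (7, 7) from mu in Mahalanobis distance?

Step 1 — centre the observation: (x - mu) = (3, 2).

Step 2 — invert Sigma. det(Sigma) = 10·2 - (1)² = 19.
  Sigma^{-1} = (1/det) · [[d, -b], [-b, a]] = [[0.1053, -0.0526],
 [-0.0526, 0.5263]].

Step 3 — form the quadratic (x - mu)^T · Sigma^{-1} · (x - mu):
  Sigma^{-1} · (x - mu) = (0.2105, 0.8947).
  (x - mu)^T · [Sigma^{-1} · (x - mu)] = (3)·(0.2105) + (2)·(0.8947) = 2.4211.

Step 4 — take square root: d = √(2.4211) ≈ 1.556.

d(x, mu) = √(2.4211) ≈ 1.556


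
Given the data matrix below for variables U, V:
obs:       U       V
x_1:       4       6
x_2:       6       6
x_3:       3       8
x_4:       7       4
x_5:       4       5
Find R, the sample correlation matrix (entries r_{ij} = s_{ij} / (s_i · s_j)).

Step 1 — column means:
  mean(U) = (4 + 6 + 3 + 7 + 4) / 5 = 24/5 = 4.8
  mean(V) = (6 + 6 + 8 + 4 + 5) / 5 = 29/5 = 5.8

Step 2 — sample variances and covariances s[i,j] = (1/(n-1)) · Σ_k (x_{k,i} - mean_i) · (x_{k,j} - mean_j), with n-1 = 4:
  s[U,U] = ((-0.8)·(-0.8) + (1.2)·(1.2) + (-1.8)·(-1.8) + (2.2)·(2.2) + (-0.8)·(-0.8)) / 4 = 10.8/4 = 2.7
  s[U,V] = ((-0.8)·(0.2) + (1.2)·(0.2) + (-1.8)·(2.2) + (2.2)·(-1.8) + (-0.8)·(-0.8)) / 4 = -7.2/4 = -1.8
  s[V,V] = ((0.2)·(0.2) + (0.2)·(0.2) + (2.2)·(2.2) + (-1.8)·(-1.8) + (-0.8)·(-0.8)) / 4 = 8.8/4 = 2.2
  Sample standard deviations s_i = √(s[i,i]):
  s(U) = √(2.7) = 1.6432
  s(V) = √(2.2) = 1.4832

Step 3 — r_{ij} = s_{ij} / (s_i · s_j):
  r[U,U] = 1 (diagonal).
  r[U,V] = -1.8 / (1.6432 · 1.4832) = -1.8 / 2.4372 = -0.7385
  r[V,V] = 1 (diagonal).

R is symmetric with unit diagonal. Assembling:

R = [[1, -0.7385],
 [-0.7385, 1]]


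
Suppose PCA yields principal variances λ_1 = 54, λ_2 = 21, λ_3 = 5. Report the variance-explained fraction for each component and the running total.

Step 1 — total variance = trace(Sigma) = Σ λ_i = 54 + 21 + 5 = 80.

Step 2 — fraction explained by component i = λ_i / Σ λ:
  PC1: 54/80 = 0.675
  PC2: 21/80 = 0.2625
  PC3: 5/80 = 0.0625

Step 3 — cumulative fraction after k components = (λ_1 + ... + λ_k) / Σ λ:
  k = 1: 54/80 = 0.675
  k = 2: (54 + 21)/80 = 75/80 = 0.9375
  k = 3: (54 + 21 + 5)/80 = 80/80 = 1

Summary (fraction, with percent):

explained: PC1 0.675 (67.5%), PC2 0.2625 (26.25%), PC3 0.0625 (6.25%);  cumulative: 0.675, 0.9375, 1
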